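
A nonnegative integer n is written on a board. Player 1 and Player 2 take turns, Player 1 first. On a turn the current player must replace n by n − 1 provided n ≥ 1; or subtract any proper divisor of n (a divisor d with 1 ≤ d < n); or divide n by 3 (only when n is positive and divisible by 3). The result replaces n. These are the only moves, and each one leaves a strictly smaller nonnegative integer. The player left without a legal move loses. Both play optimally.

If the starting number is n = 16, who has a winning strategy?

Player 2 wins.

Label each position W (a win for the player to move) or L (a loss). A position with no legal move is L; any other position is W exactly when some move reaches an L, and L when every move reaches a W.
n=0: no move → L
n=1: reaches L-position 0 → W
n=2: only reaches 1(W), which is W → L
n=3: reaches L-position 2 → W
n=4: reaches L-position 2 → W
n=5: only reaches 4(W), which is W → L
n=6: reaches L-position 2 → W
n=7: only reaches 6(W), which is W → L
n=8: reaches L-position 7 → W
n=9: only reaches 3(W), 6(W), 8(W), all W → L
n=10: reaches L-position 5 → W
n=11: only reaches 10(W), which is W → L
n=12: reaches L-position 9 → W
n=13: only reaches 12(W), which is W → L
n=14: reaches L-position 7 → W
n=15: reaches L-position 5 → W
n=16: only reaches 8(W), 12(W), 14(W), 15(W), all W → L
The starting position 16 is L: whatever Player 1 does, the opponent receives a W position.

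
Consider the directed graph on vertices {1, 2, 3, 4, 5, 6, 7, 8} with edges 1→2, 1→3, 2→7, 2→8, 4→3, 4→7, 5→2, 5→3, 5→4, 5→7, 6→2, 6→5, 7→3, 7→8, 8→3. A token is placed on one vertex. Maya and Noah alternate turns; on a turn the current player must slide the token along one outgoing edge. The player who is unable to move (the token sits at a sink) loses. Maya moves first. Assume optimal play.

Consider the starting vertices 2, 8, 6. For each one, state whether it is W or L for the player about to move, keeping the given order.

2: L, 8: W, 6: W

Compute win/loss labels from the base case upward. A position with no move is L. Any other position is W if it can reach an L in one move, else L.
Every edge goes from a vertex to one that appears earlier in the order 3, 8, 7, 2, 1, 4, 5, 6, so processing vertices in that order labels each vertex after all of its successors.
3: no outgoing edge → L
8: W (go to 3, an L position)
7: W (go to 3, an L position)
2: L (options 7(W), 8(W) are all W)
1: W (go to 2, an L position)
4: W (go to 3, an L position)
5: W (go to 2, an L position)
6: W (go to 2, an L position)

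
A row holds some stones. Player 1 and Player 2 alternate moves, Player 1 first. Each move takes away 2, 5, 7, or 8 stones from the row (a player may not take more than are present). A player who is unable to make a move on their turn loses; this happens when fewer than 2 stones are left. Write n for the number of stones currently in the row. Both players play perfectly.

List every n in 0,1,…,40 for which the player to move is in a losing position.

Compute win/loss labels from the base case upward. A position with no move is L. Any other position is W if it can reach an L in one move, else L.
n=0: no move → L
n=1: no move → L
n=2: can move to 0, which is L ⇒ W
n=3: can move to 1, which is L ⇒ W
n=4: the only move is to 2(W), a W ⇒ L
n=5: can move to 0, which is L ⇒ W
n=6: can move to 4, which is L ⇒ W
n=7: can move to 0, which is L ⇒ W
n=8: can move to 1, which is L ⇒ W
n=9: can move to 4, which is L ⇒ W
n=10: moves to 8(W), 5(W), 3(W), 2(W); every one is W ⇒ L
n=11: can move to 4, which is L ⇒ W
n=12: can move to 10, which is L ⇒ W
n=13: moves to 11(W), 8(W), 6(W), 5(W); every one is W ⇒ L
n=14: moves to 12(W), 9(W), 7(W), 6(W); every one is W ⇒ L
n=15: can move to 13, which is L ⇒ W
n=16: can move to 14, which is L ⇒ W
n=17: can move to 10, which is L ⇒ W
n=18: can move to 13, which is L ⇒ W
n=19: can move to 14, which is L ⇒ W
n=20: can move to 13, which is L ⇒ W
n=21: can move to 14, which is L ⇒ W
n=22: can move to 14, which is L ⇒ W
n=23: moves to 21(W), 18(W), 16(W), 15(W); every one is W ⇒ L
n=24: moves to 22(W), 19(W), 17(W), 16(W); every one is W ⇒ L
n=25: can move to 23, which is L ⇒ W
n=26: can move to 24, which is L ⇒ W
n=27: moves to 25(W), 22(W), 20(W), 19(W); every one is W ⇒ L
n=28: can move to 23, which is L ⇒ W
n=29: can move to 27, which is L ⇒ W
n=30: can move to 23, which is L ⇒ W
n=31: can move to 24, which is L ⇒ W
n=32: can move to 27, which is L ⇒ W
n=33: moves to 31(W), 28(W), 26(W), 25(W); every one is W ⇒ L
n=34: can move to 27, which is L ⇒ W
n=35: can move to 33, which is L ⇒ W
n=36: moves to 34(W), 31(W), 29(W), 28(W); every one is W ⇒ L
n=37: moves to 35(W), 32(W), 30(W), 29(W); every one is W ⇒ L
n=38: can move to 36, which is L ⇒ W
n=39: can move to 37, which is L ⇒ W
n=40: can move to 33, which is L ⇒ W
The losing starting values of n are exactly the entries labelled L in this table (12 of them).

0, 1, 4, 10, 13, 14, 23, 24, 27, 33, 36, 37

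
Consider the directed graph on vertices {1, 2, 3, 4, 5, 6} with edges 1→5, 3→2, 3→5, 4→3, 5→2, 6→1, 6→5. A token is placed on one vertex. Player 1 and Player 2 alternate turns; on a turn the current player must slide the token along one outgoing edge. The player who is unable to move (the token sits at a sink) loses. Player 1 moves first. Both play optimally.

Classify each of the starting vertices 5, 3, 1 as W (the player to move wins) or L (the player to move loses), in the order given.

5: W, 3: W, 1: L

Build the W/L table. Terminal = L. A non-terminal position is W if it has a move to some L; otherwise it is L.
Every edge goes from a vertex to one that appears earlier in the order 2, 5, 1, 3, 4, 6, so processing vertices in that order labels each vertex after all of its successors.
2: no outgoing edge → L
5: →2(L), so W
1: →5(W) only, which is W, so L
3: →2(L), so W
4: →3(W) only, which is W, so L
6: →1(L), so W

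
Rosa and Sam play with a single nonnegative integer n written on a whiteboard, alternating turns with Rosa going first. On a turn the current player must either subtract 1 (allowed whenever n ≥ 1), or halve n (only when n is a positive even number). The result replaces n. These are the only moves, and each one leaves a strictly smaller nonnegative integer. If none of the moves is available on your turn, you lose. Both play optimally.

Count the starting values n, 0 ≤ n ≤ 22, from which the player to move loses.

Work bottom-up. With no move the player to move loses. Otherwise the position is W if at least one move leads to an L position for the opponent, and L if every move leads to a W.
n=0: no move → L
n=1: can move to 0, which is L ⇒ W
n=2: the only move is to 1(W), a W ⇒ L
n=3: can move to 2, which is L ⇒ W
n=4: can move to 2, which is L ⇒ W
n=5: the only move is to 4(W), a W ⇒ L
n=6: can move to 5, which is L ⇒ W
n=7: the only move is to 6(W), a W ⇒ L
n=8: can move to 7, which is L ⇒ W
n=9: the only move is to 8(W), a W ⇒ L
n=10: can move to 5, which is L ⇒ W
n=11: the only move is to 10(W), a W ⇒ L
n=12: can move to 11, which is L ⇒ W
n=13: the only move is to 12(W), a W ⇒ L
n=14: can move to 7, which is L ⇒ W
n=15: the only move is to 14(W), a W ⇒ L
n=16: can move to 15, which is L ⇒ W
n=17: the only move is to 16(W), a W ⇒ L
n=18: can move to 9, which is L ⇒ W
n=19: the only move is to 18(W), a W ⇒ L
n=20: can move to 19, which is L ⇒ W
n=21: the only move is to 20(W), a W ⇒ L
n=22: can move to 11, which is L ⇒ W
L entries with 0 ≤ n ≤ 22: n = 0, 2, 5, 7, 9, 11, 13, 15, 17, 19, 21; that makes 11.

11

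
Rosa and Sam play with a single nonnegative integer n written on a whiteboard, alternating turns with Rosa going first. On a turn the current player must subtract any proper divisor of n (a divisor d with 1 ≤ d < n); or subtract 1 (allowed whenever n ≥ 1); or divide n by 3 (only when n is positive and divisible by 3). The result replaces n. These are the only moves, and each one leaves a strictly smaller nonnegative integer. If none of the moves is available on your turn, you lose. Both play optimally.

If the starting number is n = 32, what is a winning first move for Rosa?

Move to 16.

Label each position W (a win for the player to move) or L (a loss). A position with no legal move is L; any other position is W exactly when some move reaches an L, and L when every move reaches a W.
n=0: no move → L
n=1: reaches L-position 0 → W
n=2: only reaches 1(W), which is W → L
n=3: reaches L-position 2 → W
n=4: reaches L-position 2 → W
n=5: only reaches 4(W), which is W → L
n=6: reaches L-position 2 → W
n=7: only reaches 6(W), which is W → L
n=8: reaches L-position 7 → W
n=9: only reaches 3(W), 6(W), 8(W), all W → L
n=10: reaches L-position 5 → W
n=11: only reaches 10(W), which is W → L
n=12: reaches L-position 9 → W
n=13: only reaches 12(W), which is W → L
n=14: reaches L-position 7 → W
n=15: reaches L-position 5 → W
n=16: only reaches 8(W), 12(W), 14(W), 15(W), all W → L
n=17: reaches L-position 16 → W
n=18: reaches L-position 9 → W
n=19: only reaches 18(W), which is W → L
n=20: reaches L-position 16 → W
n=21: reaches L-position 7 → W
n=22: reaches L-position 11 → W
n=23: only reaches 22(W), which is W → L
n=24: reaches L-position 16 → W
n=25: only reaches 20(W), 24(W), all W → L
n=26: reaches L-position 13 → W
n=27: reaches L-position 9 → W
n=28: only reaches 14(W), 21(W), 24(W), 26(W), 27(W), all W → L
n=29: reaches L-position 28 → W
n=30: reaches L-position 25 → W
n=31: only reaches 30(W), which is W → L
n=32: reaches L-position 16 → W
From 32, the L positions reachable in one move are: 16, 28, 31. Any move reaching one of these is winning.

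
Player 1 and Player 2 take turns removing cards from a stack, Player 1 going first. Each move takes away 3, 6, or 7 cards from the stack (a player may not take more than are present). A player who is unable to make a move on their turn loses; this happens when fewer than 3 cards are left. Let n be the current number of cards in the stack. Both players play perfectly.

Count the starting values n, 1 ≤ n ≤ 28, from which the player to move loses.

8

Compute win/loss labels from the base case upward. A position with no move is L. Any other position is W if it can reach an L in one move, else L.
n=0: no move → L
n=1: no move → L
n=2: no move → L
n=3: reaches L-position 0 → W
n=4: reaches L-position 1 → W
n=5: reaches L-position 2 → W
n=6: reaches L-position 0 → W
n=7: reaches L-position 1 → W
n=8: reaches L-position 2 → W
n=9: reaches L-position 2 → W
n=10: only reaches 7(W), 4(W), 3(W), all W → L
n=11: only reaches 8(W), 5(W), 4(W), all W → L
n=12: only reaches 9(W), 6(W), 5(W), all W → L
n=13: reaches L-position 10 → W
n=14: reaches L-position 11 → W
n=15: reaches L-position 12 → W
n=16: reaches L-position 10 → W
n=17: reaches L-position 11 → W
n=18: reaches L-position 12 → W
n=19: reaches L-position 12 → W
n=20: only reaches 17(W), 14(W), 13(W), all W → L
n=21: only reaches 18(W), 15(W), 14(W), all W → L
n=22: only reaches 19(W), 16(W), 15(W), all W → L
n=23: reaches L-position 20 → W
n=24: reaches L-position 21 → W
n=25: reaches L-position 22 → W
n=26: reaches L-position 20 → W
n=27: reaches L-position 21 → W
n=28: reaches L-position 22 → W
L entries with 1 ≤ n ≤ 28 (n=0 is outside the asked range and is not counted): n = 1, 2, 10, 11, 12, 20, 21, 22; that makes 8.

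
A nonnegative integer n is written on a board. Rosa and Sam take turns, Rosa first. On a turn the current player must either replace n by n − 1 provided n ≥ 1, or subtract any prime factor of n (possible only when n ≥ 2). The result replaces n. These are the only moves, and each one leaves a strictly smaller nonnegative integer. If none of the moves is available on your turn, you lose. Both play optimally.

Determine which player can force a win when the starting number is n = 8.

Sam wins.

Build the W/L table. Terminal = L. A non-terminal position is W if it has a move to some L; otherwise it is L.
n=0: no move → L
n=1: W (go to 0, an L position)
n=2: W (go to 0, an L position)
n=3: W (go to 0, an L position)
n=4: L (options 2(W), 3(W) are all W)
n=5: W (go to 0, an L position)
n=6: W (go to 4, an L position)
n=7: W (go to 0, an L position)
n=8: L (options 6(W), 7(W) are all W)
The starting position 8 is L: whatever Rosa does, the opponent receives a W position.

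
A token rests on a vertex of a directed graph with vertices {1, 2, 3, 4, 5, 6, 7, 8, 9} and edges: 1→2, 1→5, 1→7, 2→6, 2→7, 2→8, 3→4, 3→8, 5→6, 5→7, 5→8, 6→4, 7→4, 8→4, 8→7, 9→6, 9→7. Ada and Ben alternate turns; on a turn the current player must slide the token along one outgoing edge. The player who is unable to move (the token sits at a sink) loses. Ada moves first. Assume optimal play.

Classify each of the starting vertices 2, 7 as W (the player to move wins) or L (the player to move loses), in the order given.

Use the standard recursion: the mover loses at a terminal position; elsewhere, the mover wins exactly when some move hands the opponent an L position.
Every edge goes from a vertex to one that appears earlier in the order 4, 7, 8, 6, 9, 5, 3, 2, 1, so processing vertices in that order labels each vertex after all of its successors.
4: no outgoing edge → L
7: can move to 4, which is L ⇒ W
8: can move to 4, which is L ⇒ W
6: can move to 4, which is L ⇒ W
9: moves to 6(W), 7(W); every one is W ⇒ L
5: moves to 6(W), 8(W), 7(W); every one is W ⇒ L
3: can move to 4, which is L ⇒ W
2: moves to 6(W), 8(W), 7(W); every one is W ⇒ L
1: can move to 2, which is L ⇒ W

2: L, 7: W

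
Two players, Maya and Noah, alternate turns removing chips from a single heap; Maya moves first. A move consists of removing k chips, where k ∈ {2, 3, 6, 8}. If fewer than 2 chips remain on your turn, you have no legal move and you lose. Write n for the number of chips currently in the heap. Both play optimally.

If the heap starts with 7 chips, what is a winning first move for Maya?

Label each position W (a win for the player to move) or L (a loss). A position with no legal move is L; any other position is W exactly when some move reaches an L, and L when every move reaches a W.
n=0: no move → L
n=1: no move → L
n=2: can move to 0, which is L ⇒ W
n=3: can move to 1, which is L ⇒ W
n=4: can move to 1, which is L ⇒ W
n=5: moves to 3(W), 2(W); every one is W ⇒ L
n=6: can move to 0, which is L ⇒ W
n=7: can move to 5, which is L ⇒ W
From 7, the L positions reachable in one move are: 5, 1. Any move reaching one of these is winning.

Remove 2, leaving 5.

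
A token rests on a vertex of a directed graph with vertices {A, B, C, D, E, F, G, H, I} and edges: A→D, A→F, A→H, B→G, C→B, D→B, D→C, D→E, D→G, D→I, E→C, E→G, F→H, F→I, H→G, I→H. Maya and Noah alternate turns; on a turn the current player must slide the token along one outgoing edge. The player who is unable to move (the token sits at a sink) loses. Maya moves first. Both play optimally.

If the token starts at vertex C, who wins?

Build the W/L table. Terminal = L. A non-terminal position is W if it has a move to some L; otherwise it is L.
Every edge goes from a vertex to one that appears earlier in the order G, B, H, I, F, C, E, D, A, so processing vertices in that order labels each vertex after all of its successors.
G: no outgoing edge → L
B: →G(L), so W
H: →G(L), so W
I: →H(W) only, which is W, so L
F: →I(L), so W
C: →B(W) only, which is W, so L
E: →C(L), so W
D: →C(L), so W
A: →D(W), F(W), H(W) — all W, so L
Every move from C reaches a W position, so the mover loses.

Noah wins.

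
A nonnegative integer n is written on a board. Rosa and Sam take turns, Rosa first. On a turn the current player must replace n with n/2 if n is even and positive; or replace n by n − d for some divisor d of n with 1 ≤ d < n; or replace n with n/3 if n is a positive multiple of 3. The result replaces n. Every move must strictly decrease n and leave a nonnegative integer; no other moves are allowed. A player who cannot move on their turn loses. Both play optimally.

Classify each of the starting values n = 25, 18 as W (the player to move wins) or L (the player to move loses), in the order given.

25: L, 18: W

Positions with no move are L. A position that does have a move is losing for the player to move precisely when every available move leads to a winning position for the opponent. Fill in the labels:
n=0: no move → L
n=1: no move → L
n=2: reaches L-position 1 → W
n=3: reaches L-position 1 → W
n=4: only reaches 2(W), 3(W), all W → L
n=5: reaches L-position 4 → W
n=6: reaches L-position 4 → W
n=7: only reaches 6(W), which is W → L
n=8: reaches L-position 4 → W
n=9: only reaches 3(W), 6(W), 8(W), all W → L
n=10: reaches L-position 9 → W
n=11: only reaches 10(W), which is W → L
n=12: reaches L-position 4 → W
n=13: only reaches 12(W), which is W → L
n=14: reaches L-position 7 → W
n=15: only reaches 5(W), 10(W), 12(W), 14(W), all W → L
n=16: reaches L-position 15 → W
n=17: only reaches 16(W), which is W → L
n=18: reaches L-position 9 → W
n=19: only reaches 18(W), which is W → L
n=20: reaches L-position 15 → W
n=21: reaches L-position 7 → W
n=22: reaches L-position 11 → W
n=23: only reaches 22(W), which is W → L
n=24: reaches L-position 23 → W
n=25: only reaches 20(W), 24(W), all W → L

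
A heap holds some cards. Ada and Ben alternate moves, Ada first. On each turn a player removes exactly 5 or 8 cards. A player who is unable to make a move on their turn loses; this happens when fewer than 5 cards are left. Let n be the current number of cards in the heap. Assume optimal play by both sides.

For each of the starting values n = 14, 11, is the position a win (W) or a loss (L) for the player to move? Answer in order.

14: L, 11: W

Label each position W (a win for the player to move) or L (a loss). A position with no legal move is L; any other position is W exactly when some move reaches an L, and L when every move reaches a W.
n=0: no move → L
n=1: no move → L
n=2: no move → L
n=3: no move → L
n=4: no move → L
n=5: W (go to 0, an L position)
n=6: W (go to 1, an L position)
n=7: W (go to 2, an L position)
n=8: W (go to 3, an L position)
n=9: W (go to 4, an L position)
n=10: W (go to 2, an L position)
n=11: W (go to 3, an L position)
n=12: W (go to 4, an L position)
n=13: L (options 8(W), 5(W) are all W)
n=14: L (options 9(W), 6(W) are all W)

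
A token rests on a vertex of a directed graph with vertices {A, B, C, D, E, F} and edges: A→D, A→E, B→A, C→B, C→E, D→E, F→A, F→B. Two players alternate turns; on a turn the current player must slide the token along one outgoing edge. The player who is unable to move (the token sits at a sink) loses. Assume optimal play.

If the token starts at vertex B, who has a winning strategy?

The second player wins.

Label each position W (a win for the player to move) or L (a loss). A position with no legal move is L; any other position is W exactly when some move reaches an L, and L when every move reaches a W.
Every edge goes from a vertex to one that appears earlier in the order E, D, A, B, F, C, so processing vertices in that order labels each vertex after all of its successors.
E: no outgoing edge → L
D: →E(L), so W
A: →E(L), so W
B: →A(W) only, which is W, so L
F: →B(L), so W
C: →B(L), so W
The starting position B is L: whatever the player to move does, the opponent receives a W position.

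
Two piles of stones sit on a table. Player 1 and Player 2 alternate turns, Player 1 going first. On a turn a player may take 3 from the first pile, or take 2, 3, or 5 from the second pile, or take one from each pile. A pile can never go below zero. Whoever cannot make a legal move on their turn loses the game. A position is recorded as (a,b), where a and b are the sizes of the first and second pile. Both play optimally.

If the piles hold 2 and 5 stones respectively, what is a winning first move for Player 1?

Classify positions by backward induction: terminal positions (no move available) are L. From any other position, the mover wins iff some move reaches an L.
No move ever increases a pile, so every position that can arise here has a ≤ 2 and b ≤ 5; it is enough to label the cells with 0 ≤ a ≤ 2 and 0 ≤ b ≤ 5.
Every move lowers a or b (never raises either), so fill the grid row by row in increasing a, and left to right within a row: each cell's successors are then already labelled.
      b=0  b=1  b=2  b=3  b=4  b=5
a=0:    L    L    W    W    W    W
a=1:    L    W    W    W    L    W
a=2:    L    W    W    W    L    W
Cells with no legal move (terminal, hence L): (0,0), (0,1), (1,0), (2,0).
The remaining L cells, each justified by listing all of its moves:
(1,4): moves to (1,2)(W), (1,1)(W), (0,3)(W); every one is W ⇒ L
(2,4): moves to (2,2)(W), (2,1)(W), (1,3)(W); every one is W ⇒ L
Every other cell has at least one move into one of the L cells above, so it is W.
From (2,5), the L positions reachable in one move are: (2,0), (1,4). Any move reaching one of these is winning.

Move to (2,0).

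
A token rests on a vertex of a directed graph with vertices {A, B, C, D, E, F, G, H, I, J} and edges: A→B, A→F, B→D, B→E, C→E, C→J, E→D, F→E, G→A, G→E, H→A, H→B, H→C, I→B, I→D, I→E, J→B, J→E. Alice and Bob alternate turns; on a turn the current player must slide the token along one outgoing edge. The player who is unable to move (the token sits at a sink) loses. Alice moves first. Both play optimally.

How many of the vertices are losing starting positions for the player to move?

Compute win/loss labels from the base case upward. A position with no move is L. Any other position is W if it can reach an L in one move, else L.
Every edge goes from a vertex to one that appears earlier in the order D, E, F, B, A, G, J, C, I, H, so processing vertices in that order labels each vertex after all of its successors.
D: no outgoing edge → L
E: →D(L), so W
F: →E(W) only, which is W, so L
B: →D(L), so W
A: →F(L), so W
G: →A(W), E(W) — all W, so L
J: →B(W), E(W) — all W, so L
C: →J(L), so W
I: →D(L), so W
H: →C(W), A(W), B(W) — all W, so L
The L vertices are D, F, G, H, J; that is 5 in all.

5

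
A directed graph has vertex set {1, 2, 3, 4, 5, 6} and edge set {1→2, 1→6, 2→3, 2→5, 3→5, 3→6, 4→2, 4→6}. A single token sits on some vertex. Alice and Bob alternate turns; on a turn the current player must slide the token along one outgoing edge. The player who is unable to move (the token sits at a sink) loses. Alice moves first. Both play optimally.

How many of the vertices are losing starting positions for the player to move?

2

Classify positions by backward induction: terminal positions (no move available) are L. From any other position, the mover wins iff some move reaches an L.
Every edge goes from a vertex to one that appears earlier in the order 5, 6, 3, 2, 4, 1, so processing vertices in that order labels each vertex after all of its successors.
5: no outgoing edge → L
6: no outgoing edge → L
3: →6(L), so W
2: →5(L), so W
4: →6(L), so W
1: →6(L), so W
The L vertices are 5, 6; that is 2 in all.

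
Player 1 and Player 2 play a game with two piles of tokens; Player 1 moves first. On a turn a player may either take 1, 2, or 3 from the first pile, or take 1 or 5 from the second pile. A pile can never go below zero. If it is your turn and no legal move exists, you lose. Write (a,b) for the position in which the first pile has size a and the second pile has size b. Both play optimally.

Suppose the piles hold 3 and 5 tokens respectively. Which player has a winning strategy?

Build the W/L table. Terminal = L. A non-terminal position is W if it has a move to some L; otherwise it is L.
No move ever increases a pile, so every position that can arise here has a ≤ 3 and b ≤ 5; it is enough to label the cells with 0 ≤ a ≤ 3 and 0 ≤ b ≤ 5.
Every move lowers a or b (never raises either), so fill the grid row by row in increasing a, and left to right within a row: each cell's successors are then already labelled.
      b=0  b=1  b=2  b=3  b=4  b=5
a=0:    L    W    L    W    L    W
a=1:    W    L    W    L    W    L
a=2:    W    W    W    W    W    W
a=3:    W    W    W    W    W    W
Cells with no legal move (terminal, hence L): (0,0).
The remaining L cells, each justified by listing all of its moves:
(0,2): L (sole option (0,1)(W) is W)
(0,4): L (sole option (0,3)(W) is W)
(1,1): L (options (0,1)(W), (1,0)(W) are all W)
(1,3): L (options (0,3)(W), (1,2)(W) are all W)
(1,5): L (options (0,5)(W), (1,4)(W), (1,0)(W) are all W)
Every other cell has at least one move into one of the L cells above, so it is W.
From (3,5) Player 1 can move to (1,5), reaching an L position.

Player 1 wins.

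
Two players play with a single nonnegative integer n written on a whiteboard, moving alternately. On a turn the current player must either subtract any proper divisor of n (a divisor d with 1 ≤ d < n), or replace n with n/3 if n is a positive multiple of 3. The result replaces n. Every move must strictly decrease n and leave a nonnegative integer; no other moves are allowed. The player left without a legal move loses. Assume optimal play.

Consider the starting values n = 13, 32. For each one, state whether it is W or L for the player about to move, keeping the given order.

13: L, 32: W

Positions with no move are L. A position that does have a move is losing for the player to move precisely when every available move leads to a winning position for the opponent. Fill in the labels:
n=0: no move → L
n=1: no move → L
n=2: →1(L), so W
n=3: →1(L), so W
n=4: →2(W), 3(W) — all W, so L
n=5: →4(L), so W
n=6: →4(L), so W
n=7: →6(W) only, which is W, so L
n=8: →4(L), so W
n=9: →3(W), 6(W), 8(W) — all W, so L
n=10: →9(L), so W
n=11: →10(W) only, which is W, so L
n=12: →4(L), so W
n=13: →12(W) only, which is W, so L
n=14: →7(L), so W
n=15: →5(W), 10(W), 12(W), 14(W) — all W, so L
n=16: →15(L), so W
n=17: →16(W) only, which is W, so L
n=18: →9(L), so W
n=19: →18(W) only, which is W, so L
n=20: →15(L), so W
n=21: →7(L), so W
n=22: →11(L), so W
n=23: →22(W) only, which is W, so L
n=24: →23(L), so W
n=25: →20(W), 24(W) — all W, so L
n=26: →13(L), so W
n=27: →9(L), so W
n=28: →14(W), 21(W), 24(W), 26(W), 27(W) — all W, so L
n=29: →28(L), so W
n=30: →15(L), so W
n=31: →30(W) only, which is W, so L
n=32: →28(L), so W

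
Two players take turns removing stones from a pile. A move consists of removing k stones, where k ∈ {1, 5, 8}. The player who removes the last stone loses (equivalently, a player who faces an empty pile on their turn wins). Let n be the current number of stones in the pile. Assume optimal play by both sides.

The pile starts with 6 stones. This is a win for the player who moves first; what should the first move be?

Remove 1, leaving 5.

Work bottom-up. With no move the player to move wins. Otherwise the position is W if at least one move leads to an L position for the opponent, and L if every move leads to a W.
n=0: no move; the opponent has just taken the last stone and therefore loses → W
n=1: the only move is to 0(W), a W ⇒ L
n=2: can move to 1, which is L ⇒ W
n=3: the only move is to 2(W), a W ⇒ L
n=4: can move to 3, which is L ⇒ W
n=5: moves to 4(W), 0(W); every one is W ⇒ L
n=6: can move to 5, which is L ⇒ W
From 6, the L positions reachable in one move are: 5, 1. Any move reaching one of these is winning.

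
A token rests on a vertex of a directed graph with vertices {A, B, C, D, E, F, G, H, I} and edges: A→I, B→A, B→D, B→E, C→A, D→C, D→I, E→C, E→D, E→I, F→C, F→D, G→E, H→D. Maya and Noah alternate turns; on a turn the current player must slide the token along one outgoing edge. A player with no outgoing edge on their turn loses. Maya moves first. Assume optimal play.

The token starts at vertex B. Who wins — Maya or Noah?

Noah wins.

Positions with no move are L. A position that does have a move is losing for the player to move precisely when every available move leads to a winning position for the opponent. Fill in the labels:
Every edge goes from a vertex to one that appears earlier in the order I, A, C, D, E, B, F, H, G, so processing vertices in that order labels each vertex after all of its successors.
I: no outgoing edge → L
A: →I(L), so W
C: →A(W) only, which is W, so L
D: →C(L), so W
E: →C(L), so W
B: →E(W), D(W), A(W) — all W, so L
F: →C(L), so W
H: →D(W) only, which is W, so L
G: →E(W) only, which is W, so L
The starting position B is L: whatever Maya does, the opponent receives a W position.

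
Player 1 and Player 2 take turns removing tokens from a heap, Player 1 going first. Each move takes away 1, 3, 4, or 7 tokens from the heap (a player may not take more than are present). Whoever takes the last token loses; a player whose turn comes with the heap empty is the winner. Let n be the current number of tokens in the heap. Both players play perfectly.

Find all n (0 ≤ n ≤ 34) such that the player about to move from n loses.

1, 3, 9, 11, 17, 19, 25, 27, 33

Work bottom-up. With no move the player to move wins. Otherwise the position is W if at least one move leads to an L position for the opponent, and L if every move leads to a W.
n=0: no move; the opponent has just taken the last token and therefore loses → W
n=1: L (sole option 0(W) is W)
n=2: W (go to 1, an L position)
n=3: L (options 2(W), 0(W) are all W)
n=4: W (go to 3, an L position)
n=5: W (go to 1, an L position)
n=6: W (go to 3, an L position)
n=7: W (go to 3, an L position)
n=8: W (go to 1, an L position)
n=9: L (options 8(W), 6(W), 5(W), 2(W) are all W)
n=10: W (go to 9, an L position)
n=11: L (options 10(W), 8(W), 7(W), 4(W) are all W)
n=12: W (go to 11, an L position)
n=13: W (go to 9, an L position)
n=14: W (go to 11, an L position)
n=15: W (go to 11, an L position)
n=16: W (go to 9, an L position)
n=17: L (options 16(W), 14(W), 13(W), 10(W) are all W)
n=18: W (go to 17, an L position)
n=19: L (options 18(W), 16(W), 15(W), 12(W) are all W)
n=20: W (go to 19, an L position)
n=21: W (go to 17, an L position)
n=22: W (go to 19, an L position)
n=23: W (go to 19, an L position)
n=24: W (go to 17, an L position)
n=25: L (options 24(W), 22(W), 21(W), 18(W) are all W)
n=26: W (go to 25, an L position)
n=27: L (options 26(W), 24(W), 23(W), 20(W) are all W)
n=28: W (go to 27, an L position)
n=29: W (go to 25, an L position)
n=30: W (go to 27, an L position)
n=31: W (go to 27, an L position)
n=32: W (go to 25, an L position)
n=33: L (options 32(W), 30(W), 29(W), 26(W) are all W)
n=34: W (go to 33, an L position)
Reading off the rows marked L gives the requested list; there are 9 such values of n.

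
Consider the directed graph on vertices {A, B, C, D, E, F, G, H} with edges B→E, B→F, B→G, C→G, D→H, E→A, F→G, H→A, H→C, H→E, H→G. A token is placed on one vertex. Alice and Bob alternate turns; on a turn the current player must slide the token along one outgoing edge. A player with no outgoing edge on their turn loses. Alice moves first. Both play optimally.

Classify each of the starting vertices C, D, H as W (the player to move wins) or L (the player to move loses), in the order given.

C: W, D: L, H: W

Work bottom-up. With no move the player to move loses. Otherwise the position is W if at least one move leads to an L position for the opponent, and L if every move leads to a W.
Every edge goes from a vertex to one that appears earlier in the order A, G, C, F, E, H, B, D, so processing vertices in that order labels each vertex after all of its successors.
A: no outgoing edge → L
G: no outgoing edge → L
C: →G(L), so W
F: →G(L), so W
E: →A(L), so W
H: →G(L), so W
B: →G(L), so W
D: →H(W) only, which is W, so L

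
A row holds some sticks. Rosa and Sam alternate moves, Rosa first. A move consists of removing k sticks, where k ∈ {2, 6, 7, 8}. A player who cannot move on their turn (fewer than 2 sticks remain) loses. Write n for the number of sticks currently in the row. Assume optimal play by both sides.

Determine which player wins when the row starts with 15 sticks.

Sam wins.

Positions with no move are L. A position that does have a move is losing for the player to move precisely when every available move leads to a winning position for the opponent. Fill in the labels:
n=0: no move → L
n=1: no move → L
n=2: can move to 0, which is L ⇒ W
n=3: can move to 1, which is L ⇒ W
n=4: the only move is to 2(W), a W ⇒ L
n=5: the only move is to 3(W), a W ⇒ L
n=6: can move to 4, which is L ⇒ W
n=7: can move to 5, which is L ⇒ W
n=8: can move to 1, which is L ⇒ W
n=9: can move to 1, which is L ⇒ W
n=10: can move to 4, which is L ⇒ W
n=11: can move to 5, which is L ⇒ W
n=12: can move to 5, which is L ⇒ W
n=13: can move to 5, which is L ⇒ W
n=14: moves to 12(W), 8(W), 7(W), 6(W); every one is W ⇒ L
n=15: moves to 13(W), 9(W), 8(W), 7(W); every one is W ⇒ L
The starting position 15 is L: whatever Rosa does, the opponent receives a W position.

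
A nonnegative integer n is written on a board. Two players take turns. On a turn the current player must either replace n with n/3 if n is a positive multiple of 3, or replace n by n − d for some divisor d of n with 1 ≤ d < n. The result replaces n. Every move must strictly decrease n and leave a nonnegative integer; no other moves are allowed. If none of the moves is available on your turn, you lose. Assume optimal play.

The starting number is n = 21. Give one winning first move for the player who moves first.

Compute win/loss labels from the base case upward. A position with no move is L. Any other position is W if it can reach an L in one move, else L.
n=0: no move → L
n=1: no move → L
n=2: →1(L), so W
n=3: →1(L), so W
n=4: →2(W), 3(W) — all W, so L
n=5: →4(L), so W
n=6: →4(L), so W
n=7: →6(W) only, which is W, so L
n=8: →4(L), so W
n=9: →3(W), 6(W), 8(W) — all W, so L
n=10: →9(L), so W
n=11: →10(W) only, which is W, so L
n=12: →4(L), so W
n=13: →12(W) only, which is W, so L
n=14: →7(L), so W
n=15: →5(W), 10(W), 12(W), 14(W) — all W, so L
n=16: →15(L), so W
n=17: →16(W) only, which is W, so L
n=18: →9(L), so W
n=19: →18(W) only, which is W, so L
n=20: →15(L), so W
n=21: →7(L), so W
From 21, the L positions reachable in one move are: 7.

Move to 7.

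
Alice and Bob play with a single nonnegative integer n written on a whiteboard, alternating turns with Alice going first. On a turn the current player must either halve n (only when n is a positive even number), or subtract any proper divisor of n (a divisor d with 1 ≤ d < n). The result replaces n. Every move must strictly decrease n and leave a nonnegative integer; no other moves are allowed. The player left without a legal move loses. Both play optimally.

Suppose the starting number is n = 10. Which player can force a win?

Alice wins.

Build the W/L table. Terminal = L. A non-terminal position is W if it has a move to some L; otherwise it is L.
n=0: no move → L
n=1: no move → L
n=2: can move to 1, which is L ⇒ W
n=3: the only move is to 2(W), a W ⇒ L
n=4: can move to 3, which is L ⇒ W
n=5: the only move is to 4(W), a W ⇒ L
n=6: can move to 3, which is L ⇒ W
n=7: the only move is to 6(W), a W ⇒ L
n=8: can move to 7, which is L ⇒ W
n=9: moves to 6(W), 8(W); every one is W ⇒ L
n=10: can move to 5, which is L ⇒ W
The starting position 10 is W: Alice should move to 5, handing over an L position.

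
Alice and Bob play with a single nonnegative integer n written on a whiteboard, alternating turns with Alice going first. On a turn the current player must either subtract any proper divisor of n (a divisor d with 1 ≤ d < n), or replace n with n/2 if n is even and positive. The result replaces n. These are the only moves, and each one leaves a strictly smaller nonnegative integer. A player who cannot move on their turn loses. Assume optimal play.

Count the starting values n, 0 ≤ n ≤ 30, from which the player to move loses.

16

Work bottom-up. With no move the player to move loses. Otherwise the position is W if at least one move leads to an L position for the opponent, and L if every move leads to a W.
n=0: no move → L
n=1: no move → L
n=2: can move to 1, which is L ⇒ W
n=3: the only move is to 2(W), a W ⇒ L
n=4: can move to 3, which is L ⇒ W
n=5: the only move is to 4(W), a W ⇒ L
n=6: can move to 3, which is L ⇒ W
n=7: the only move is to 6(W), a W ⇒ L
n=8: can move to 7, which is L ⇒ W
n=9: moves to 6(W), 8(W); every one is W ⇒ L
n=10: can move to 5, which is L ⇒ W
n=11: the only move is to 10(W), a W ⇒ L
n=12: can move to 9, which is L ⇒ W
n=13: the only move is to 12(W), a W ⇒ L
n=14: can move to 7, which is L ⇒ W
n=15: moves to 10(W), 12(W), 14(W); every one is W ⇒ L
n=16: can move to 15, which is L ⇒ W
n=17: the only move is to 16(W), a W ⇒ L
n=18: can move to 9, which is L ⇒ W
n=19: the only move is to 18(W), a W ⇒ L
n=20: can move to 15, which is L ⇒ W
n=21: moves to 14(W), 18(W), 20(W); every one is W ⇒ L
n=22: can move to 11, which is L ⇒ W
n=23: the only move is to 22(W), a W ⇒ L
n=24: can move to 21, which is L ⇒ W
n=25: moves to 20(W), 24(W); every one is W ⇒ L
n=26: can move to 13, which is L ⇒ W
n=27: moves to 18(W), 24(W), 26(W); every one is W ⇒ L
n=28: can move to 21, which is L ⇒ W
n=29: the only move is to 28(W), a W ⇒ L
n=30: can move to 15, which is L ⇒ W
L entries with 0 ≤ n ≤ 30: n = 0, 1, 3, 5, 7, 9, 11, 13, 15, 17, 19, 21, 23, 25, 27, 29; that makes 16.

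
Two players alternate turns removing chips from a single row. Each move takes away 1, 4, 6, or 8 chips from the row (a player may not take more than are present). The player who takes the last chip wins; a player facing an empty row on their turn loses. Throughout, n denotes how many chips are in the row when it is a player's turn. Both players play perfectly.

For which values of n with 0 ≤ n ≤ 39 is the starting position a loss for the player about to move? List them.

0, 2, 5, 7, 12, 14, 17, 19, 24, 26, 29, 31, 36, 38

Label each position W (a win for the player to move) or L (a loss). A position with no legal move is L; any other position is W exactly when some move reaches an L, and L when every move reaches a W.
n=0: no move → L
n=1: reaches L-position 0 → W
n=2: only reaches 1(W), which is W → L
n=3: reaches L-position 2 → W
n=4: reaches L-position 0 → W
n=5: only reaches 4(W), 1(W), all W → L
n=6: reaches L-position 5 → W
n=7: only reaches 6(W), 3(W), 1(W), all W → L
n=8: reaches L-position 7 → W
n=9: reaches L-position 5 → W
n=10: reaches L-position 2 → W
n=11: reaches L-position 7 → W
n=12: only reaches 11(W), 8(W), 6(W), 4(W), all W → L
n=13: reaches L-position 12 → W
n=14: only reaches 13(W), 10(W), 8(W), 6(W), all W → L
n=15: reaches L-position 14 → W
n=16: reaches L-position 12 → W
n=17: only reaches 16(W), 13(W), 11(W), 9(W), all W → L
n=18: reaches L-position 17 → W
n=19: only reaches 18(W), 15(W), 13(W), 11(W), all W → L
n=20: reaches L-position 19 → W
n=21: reaches L-position 17 → W
n=22: reaches L-position 14 → W
n=23: reaches L-position 19 → W
n=24: only reaches 23(W), 20(W), 18(W), 16(W), all W → L
n=25: reaches L-position 24 → W
n=26: only reaches 25(W), 22(W), 20(W), 18(W), all W → L
n=27: reaches L-position 26 → W
n=28: reaches L-position 24 → W
n=29: only reaches 28(W), 25(W), 23(W), 21(W), all W → L
n=30: reaches L-position 29 → W
n=31: only reaches 30(W), 27(W), 25(W), 23(W), all W → L
n=32: reaches L-position 31 → W
n=33: reaches L-position 29 → W
n=34: reaches L-position 26 → W
n=35: reaches L-position 31 → W
n=36: only reaches 35(W), 32(W), 30(W), 28(W), all W → L
n=37: reaches L-position 36 → W
n=38: only reaches 37(W), 34(W), 32(W), 30(W), all W → L
n=39: reaches L-position 38 → W
Reading off the rows marked L gives the requested list; there are 14 such values of n.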